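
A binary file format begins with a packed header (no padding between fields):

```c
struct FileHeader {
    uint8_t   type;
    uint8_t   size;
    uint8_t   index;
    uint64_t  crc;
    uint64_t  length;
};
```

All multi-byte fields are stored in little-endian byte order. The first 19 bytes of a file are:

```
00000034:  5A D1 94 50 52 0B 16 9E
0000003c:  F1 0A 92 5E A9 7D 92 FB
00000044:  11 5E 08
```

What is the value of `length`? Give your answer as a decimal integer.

`length` follows `type` (1 B), `size` (1 B), `index` (1 B), `crc` (8 B), so it starts at offset 1 + 1 + 1 + 8 = 11 and occupies 8 bytes.
Bytes at offsets 11..18: 5E A9 7D 92 FB 11 5E 08.
Little-endian: lowest address holds the least-significant byte.
Reassemble most-significant byte first: 08 5E 11 FB 92 7D A9 5E → 0x085E11FB927DA95E.
0x085E11FB927DA95E = 602939172306397534.

602939172306397534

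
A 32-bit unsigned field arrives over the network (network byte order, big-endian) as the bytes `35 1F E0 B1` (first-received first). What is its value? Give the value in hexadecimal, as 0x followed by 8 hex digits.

Big-endian: lowest address holds the most-significant byte.
The bytes are already most-significant first: 0x351FE0B1.

0x351FE0B1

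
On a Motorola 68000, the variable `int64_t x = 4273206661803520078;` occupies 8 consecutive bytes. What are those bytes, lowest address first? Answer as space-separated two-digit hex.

4273206661803520078 in hexadecimal, padded to 64 bits, is 0x3B4D7AD188A1B04E.
Split into bytes (most-significant first): 3B 4D 7A D1 88 A1 B0 4E.
Big-endian: lowest address holds the most-significant byte.
So the memory order matches the most-significant-first order: 3B 4D 7A D1 88 A1 B0 4E.

3B 4D 7A D1 88 A1 B0 4E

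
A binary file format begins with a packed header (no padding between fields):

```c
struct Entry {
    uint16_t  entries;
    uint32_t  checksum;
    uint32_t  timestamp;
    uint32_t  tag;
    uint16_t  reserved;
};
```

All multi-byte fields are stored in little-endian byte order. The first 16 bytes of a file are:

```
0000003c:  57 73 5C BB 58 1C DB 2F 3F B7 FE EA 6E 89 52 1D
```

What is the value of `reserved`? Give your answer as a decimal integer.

7506

`reserved` follows `entries` (2 B), `checksum` (4 B), `timestamp` (4 B), `tag` (4 B), so it starts at offset 2 + 4 + 4 + 4 = 14 and occupies 2 bytes.
Bytes at offsets 14..15: 52 1D.
Little-endian stores the least-significant byte at the lowest address.
Reassemble most-significant byte first: 1D 52 → 0x1D52.
0x1D52 = 7506.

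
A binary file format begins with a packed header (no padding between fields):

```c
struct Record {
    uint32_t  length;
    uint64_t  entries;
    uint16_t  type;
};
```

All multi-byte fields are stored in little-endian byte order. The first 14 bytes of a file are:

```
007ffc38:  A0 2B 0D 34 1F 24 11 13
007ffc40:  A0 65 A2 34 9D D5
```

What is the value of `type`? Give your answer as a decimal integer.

54685

`type` follows `length` (4 B), `entries` (8 B), so it starts at offset 4 + 8 = 12 and occupies 2 bytes.
Bytes at offsets 12..13: 9D D5.
In little-endian order the low byte comes first in memory.
Reassemble most-significant byte first: D5 9D → 0xD59D.
0xD59D = 54685.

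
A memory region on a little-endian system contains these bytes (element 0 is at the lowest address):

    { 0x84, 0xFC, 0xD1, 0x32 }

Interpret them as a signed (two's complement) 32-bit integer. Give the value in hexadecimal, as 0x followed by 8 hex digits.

In little-endian order the low byte comes first in memory.
Reassemble most-significant byte first: 32 D1 FC 84 → 0x32D1FC84.

0x32D1FC84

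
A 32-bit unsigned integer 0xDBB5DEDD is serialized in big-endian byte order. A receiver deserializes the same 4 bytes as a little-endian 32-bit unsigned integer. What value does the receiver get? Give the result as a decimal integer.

3722360283

Stored big-endian, the bytes at ascending addresses are DB B5 DE DD.
Read back as little-endian, the first byte is least significant, giving 0xDDDEB5DB.
0xDDDEB5DB = 3722360283.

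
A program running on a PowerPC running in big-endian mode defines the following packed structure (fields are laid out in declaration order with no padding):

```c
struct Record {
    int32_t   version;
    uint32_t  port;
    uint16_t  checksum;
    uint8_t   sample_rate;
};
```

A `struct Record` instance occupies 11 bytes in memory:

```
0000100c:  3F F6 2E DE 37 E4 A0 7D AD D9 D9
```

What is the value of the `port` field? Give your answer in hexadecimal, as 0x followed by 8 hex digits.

0x37E4A07D

`port` follows `version` (4 bytes), so it starts at byte offset 4 and occupies 4 bytes.
Bytes at offsets 4..7: 37 E4 A0 7D.
In big-endian order the high byte comes first in memory.
The bytes are already most-significant first: 0x37E4A07D.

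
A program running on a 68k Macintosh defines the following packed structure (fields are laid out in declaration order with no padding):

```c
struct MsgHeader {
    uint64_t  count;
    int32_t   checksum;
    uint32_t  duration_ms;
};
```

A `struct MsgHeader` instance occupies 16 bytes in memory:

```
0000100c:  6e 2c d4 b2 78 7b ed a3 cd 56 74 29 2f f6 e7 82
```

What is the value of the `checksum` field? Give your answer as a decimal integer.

`checksum` follows `count` (8 bytes), so it starts at byte offset 8 and occupies 4 bytes.
Bytes at offsets 8..11: CD 56 74 29.
In big-endian order the high byte comes first in memory.
The bytes are already most-significant first: 0xCD567429.
Top bit is set, so as a signed 32-bit value this is 0xCD567429 − 2^32 = -849972183.

-849972183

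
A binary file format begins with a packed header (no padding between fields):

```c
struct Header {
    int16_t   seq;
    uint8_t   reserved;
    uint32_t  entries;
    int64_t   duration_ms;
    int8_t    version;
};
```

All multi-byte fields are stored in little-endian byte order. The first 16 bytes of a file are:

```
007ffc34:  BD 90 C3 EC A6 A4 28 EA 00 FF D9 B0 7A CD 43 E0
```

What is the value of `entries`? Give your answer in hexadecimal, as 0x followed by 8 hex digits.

`entries` follows `seq` (2 B), `reserved` (1 B), so it starts at offset 2 + 1 = 3 and occupies 4 bytes.
Bytes at offsets 3..6: EC A6 A4 28.
In little-endian order the low byte comes first in memory.
Reassemble most-significant byte first: 28 A4 A6 EC → 0x28A4A6EC.

0x28A4A6EC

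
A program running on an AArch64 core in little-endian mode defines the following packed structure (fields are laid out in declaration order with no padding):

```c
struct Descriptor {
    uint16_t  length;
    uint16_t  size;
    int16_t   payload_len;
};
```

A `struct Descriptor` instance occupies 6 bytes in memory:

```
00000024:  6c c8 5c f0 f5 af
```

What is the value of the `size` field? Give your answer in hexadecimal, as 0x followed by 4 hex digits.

`size` follows `length` (2 bytes), so it starts at byte offset 2 and occupies 2 bytes.
Bytes at offsets 2..3: 5C F0.
Little-endian: lowest address holds the least-significant byte.
Reassemble most-significant byte first: F0 5C → 0xF05C.

0xF05C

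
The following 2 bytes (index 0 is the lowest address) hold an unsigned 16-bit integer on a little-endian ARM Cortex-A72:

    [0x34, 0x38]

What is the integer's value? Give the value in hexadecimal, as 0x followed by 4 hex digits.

Little-endian: lowest address holds the least-significant byte.
Reassemble most-significant byte first: 38 34 → 0x3834.

0x3834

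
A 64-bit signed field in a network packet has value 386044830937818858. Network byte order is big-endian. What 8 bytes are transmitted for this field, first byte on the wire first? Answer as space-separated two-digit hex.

386044830937818858 in hexadecimal, padded to 64 bits, is 0x055B81BA776CA6EA.
Split into bytes (most-significant first): 05 5B 81 BA 77 6C A6 EA.
Big-endian stores the most-significant byte at the lowest address.
So the memory order matches the most-significant-first order: 05 5B 81 BA 77 6C A6 EA.

05 5B 81 BA 77 6C A6 EA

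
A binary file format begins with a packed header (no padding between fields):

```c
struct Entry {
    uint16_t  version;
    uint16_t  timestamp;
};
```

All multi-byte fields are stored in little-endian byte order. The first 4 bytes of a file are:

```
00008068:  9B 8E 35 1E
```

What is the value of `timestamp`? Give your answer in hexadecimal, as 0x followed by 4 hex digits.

0x1E35

`timestamp` follows `version` (2 bytes), so it starts at byte offset 2 and occupies 2 bytes.
Bytes at offsets 2..3: 35 1E.
In little-endian order the low byte comes first in memory.
Reassemble most-significant byte first: 1E 35 → 0x1E35.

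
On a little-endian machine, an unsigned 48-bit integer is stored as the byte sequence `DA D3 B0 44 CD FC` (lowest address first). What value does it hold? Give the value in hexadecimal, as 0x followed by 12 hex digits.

In little-endian order the low byte comes first in memory.
Reassemble most-significant byte first: FC CD 44 B0 D3 DA → 0xFCCD44B0D3DA.

0xFCCD44B0D3DA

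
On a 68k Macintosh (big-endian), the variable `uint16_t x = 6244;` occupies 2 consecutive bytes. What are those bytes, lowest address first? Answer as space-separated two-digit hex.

18 64

6244 in hexadecimal, padded to 16 bits, is 0x1864.
Split into bytes (most-significant first): 18 64.
Big-endian: lowest address holds the most-significant byte.
So the memory order matches the most-significant-first order: 18 64.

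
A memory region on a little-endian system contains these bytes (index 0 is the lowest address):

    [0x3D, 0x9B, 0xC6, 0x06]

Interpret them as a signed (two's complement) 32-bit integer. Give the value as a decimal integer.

113679165

Little-endian: lowest address holds the least-significant byte.
Reassemble most-significant byte first: 06 C6 9B 3D → 0x06C69B3D.
0x06C69B3D = 113679165.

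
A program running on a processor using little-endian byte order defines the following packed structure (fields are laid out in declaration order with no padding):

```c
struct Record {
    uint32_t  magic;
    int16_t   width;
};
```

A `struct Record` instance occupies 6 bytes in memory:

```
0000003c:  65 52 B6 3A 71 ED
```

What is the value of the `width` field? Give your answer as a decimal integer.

-4751

`width` follows `magic` (4 bytes), so it starts at byte offset 4 and occupies 2 bytes.
Bytes at offsets 4..5: 71 ED.
In little-endian order the low byte comes first in memory.
Reassemble most-significant byte first: ED 71 → 0xED71.
Top bit is set, so as a signed 16-bit value this is 0xED71 − 2^16 = -4751.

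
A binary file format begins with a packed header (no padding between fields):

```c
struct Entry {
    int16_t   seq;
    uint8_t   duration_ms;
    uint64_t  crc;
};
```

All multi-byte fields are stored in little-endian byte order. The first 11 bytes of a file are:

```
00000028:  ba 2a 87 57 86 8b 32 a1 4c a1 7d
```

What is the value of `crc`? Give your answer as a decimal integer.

9052600981212857943

`crc` follows `seq` (2 B), `duration_ms` (1 B), so it starts at offset 2 + 1 = 3 and occupies 8 bytes.
Bytes at offsets 3..10: 57 86 8B 32 A1 4C A1 7D.
Little-endian: lowest address holds the least-significant byte.
Reassemble most-significant byte first: 7D A1 4C A1 32 8B 86 57 → 0x7DA14CA1328B8657.
0x7DA14CA1328B8657 = 9052600981212857943.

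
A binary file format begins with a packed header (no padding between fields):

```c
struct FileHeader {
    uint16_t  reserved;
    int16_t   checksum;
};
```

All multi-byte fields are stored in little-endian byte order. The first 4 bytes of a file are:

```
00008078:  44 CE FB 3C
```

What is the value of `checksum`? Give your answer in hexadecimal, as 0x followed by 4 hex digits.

0x3CFB

`checksum` follows `reserved` (2 bytes), so it starts at byte offset 2 and occupies 2 bytes.
Bytes at offsets 2..3: FB 3C.
Little-endian: lowest address holds the least-significant byte.
Reassemble most-significant byte first: 3C FB → 0x3CFB.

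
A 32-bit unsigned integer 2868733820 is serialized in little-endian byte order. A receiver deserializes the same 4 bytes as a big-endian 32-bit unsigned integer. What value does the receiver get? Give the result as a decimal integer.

2087189930

2868733820 in 32-bit hexadecimal is 0xAAFD677C.
Stored little-endian, the bytes at ascending addresses are 7C 67 FD AA.
Read back as big-endian, the last byte is least significant, giving 0x7C67FDAA.
0x7C67FDAA = 2087189930.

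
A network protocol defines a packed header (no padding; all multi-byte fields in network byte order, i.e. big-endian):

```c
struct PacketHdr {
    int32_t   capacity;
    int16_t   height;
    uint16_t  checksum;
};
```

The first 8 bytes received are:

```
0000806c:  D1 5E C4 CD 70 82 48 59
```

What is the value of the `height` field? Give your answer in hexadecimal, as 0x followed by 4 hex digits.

`height` follows `capacity` (4 bytes), so it starts at byte offset 4 and occupies 2 bytes.
Bytes at offsets 4..5: 70 82.
Big-endian: lowest address holds the most-significant byte.
The bytes are already most-significant first: 0x7082.

0x7082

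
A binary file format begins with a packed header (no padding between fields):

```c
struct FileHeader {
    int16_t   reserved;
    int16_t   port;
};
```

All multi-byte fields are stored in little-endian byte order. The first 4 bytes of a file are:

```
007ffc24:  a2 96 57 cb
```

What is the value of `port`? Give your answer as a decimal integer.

`port` follows `reserved` (2 bytes), so it starts at byte offset 2 and occupies 2 bytes.
Bytes at offsets 2..3: 57 CB.
In little-endian order the low byte comes first in memory.
Reassemble most-significant byte first: CB 57 → 0xCB57.
Top bit is set, so as a signed 16-bit value this is 0xCB57 − 2^16 = -13481.

-13481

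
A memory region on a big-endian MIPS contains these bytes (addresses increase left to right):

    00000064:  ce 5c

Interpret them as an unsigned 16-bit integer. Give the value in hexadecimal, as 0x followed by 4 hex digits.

0xCE5C

In big-endian order the high byte comes first in memory.
The bytes are already most-significant first: 0xCE5C.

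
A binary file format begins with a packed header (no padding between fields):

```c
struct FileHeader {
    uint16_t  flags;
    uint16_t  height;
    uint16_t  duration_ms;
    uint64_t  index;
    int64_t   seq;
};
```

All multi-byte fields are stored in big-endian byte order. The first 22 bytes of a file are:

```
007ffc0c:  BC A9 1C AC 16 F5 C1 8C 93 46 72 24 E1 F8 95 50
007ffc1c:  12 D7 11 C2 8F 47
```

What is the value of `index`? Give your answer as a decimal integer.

`index` follows `flags` (2 B), `height` (2 B), `duration_ms` (2 B), so it starts at offset 2 + 2 + 2 = 6 and occupies 8 bytes.
Bytes at offsets 6..13: C1 8C 93 46 72 24 E1 F8.
In big-endian order the high byte comes first in memory.
The bytes are already most-significant first: 0xC18C93467224E1F8.
0xC18C93467224E1F8 = 13946684076831597048.

13946684076831597048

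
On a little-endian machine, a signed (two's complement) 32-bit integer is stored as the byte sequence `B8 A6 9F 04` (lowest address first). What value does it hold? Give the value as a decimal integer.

Little-endian stores the least-significant byte at the lowest address.
Reassemble most-significant byte first: 04 9F A6 B8 → 0x049FA6B8.
0x049FA6B8 = 77571768.

77571768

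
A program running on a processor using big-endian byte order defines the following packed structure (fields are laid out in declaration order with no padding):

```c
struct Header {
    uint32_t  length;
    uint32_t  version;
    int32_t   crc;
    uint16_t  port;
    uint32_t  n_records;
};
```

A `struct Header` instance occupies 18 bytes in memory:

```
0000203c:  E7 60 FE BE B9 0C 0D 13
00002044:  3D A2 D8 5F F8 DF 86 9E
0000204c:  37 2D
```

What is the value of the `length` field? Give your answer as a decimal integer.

3881893566

`length` is the first field, at byte offset 0, occupying 4 bytes.
Bytes at offsets 0..3: E7 60 FE BE.
In big-endian order the high byte comes first in memory.
The bytes are already most-significant first: 0xE760FEBE.
0xE760FEBE = 3881893566.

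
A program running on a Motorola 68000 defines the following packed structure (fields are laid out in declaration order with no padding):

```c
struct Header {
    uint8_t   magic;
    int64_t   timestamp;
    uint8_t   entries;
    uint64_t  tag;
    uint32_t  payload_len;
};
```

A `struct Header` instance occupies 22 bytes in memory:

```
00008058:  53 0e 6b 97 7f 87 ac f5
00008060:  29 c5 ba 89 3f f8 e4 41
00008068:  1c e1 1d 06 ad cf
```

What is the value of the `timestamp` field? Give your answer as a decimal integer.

1039090713031931177

`timestamp` follows `magic` (1 byte), so it starts at byte offset 1 and occupies 8 bytes.
Bytes at offsets 1..8: 0E 6B 97 7F 87 AC F5 29.
Big-endian stores the most-significant byte at the lowest address.
The bytes are already most-significant first: 0x0E6B977F87ACF529.
0x0E6B977F87ACF529 = 1039090713031931177.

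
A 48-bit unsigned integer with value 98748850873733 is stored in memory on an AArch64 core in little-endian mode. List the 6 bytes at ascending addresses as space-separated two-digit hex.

85 A5 2D C2 CF 59

98748850873733 in hexadecimal, padded to 48 bits, is 0x59CFC22DA585.
Split into bytes (most-significant first): 59 CF C2 2D A5 85.
Little-endian: lowest address holds the least-significant byte.
So at ascending addresses the bytes are 85 A5 2D C2 CF 59.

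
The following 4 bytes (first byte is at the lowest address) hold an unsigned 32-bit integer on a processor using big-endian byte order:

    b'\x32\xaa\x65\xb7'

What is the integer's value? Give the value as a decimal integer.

Big-endian: lowest address holds the most-significant byte.
The bytes are already most-significant first: 0x32AA65B7.
0x32AA65B7 = 850027959.

850027959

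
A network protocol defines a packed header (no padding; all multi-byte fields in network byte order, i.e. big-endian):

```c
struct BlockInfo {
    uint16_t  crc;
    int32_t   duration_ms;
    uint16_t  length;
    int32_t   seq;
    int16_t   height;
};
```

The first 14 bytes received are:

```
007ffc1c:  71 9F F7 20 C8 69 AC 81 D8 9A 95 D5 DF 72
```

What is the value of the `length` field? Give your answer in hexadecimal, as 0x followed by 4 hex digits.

0xAC81

`length` follows `crc` (2 B), `duration_ms` (4 B), so it starts at offset 2 + 4 = 6 and occupies 2 bytes.
Bytes at offsets 6..7: AC 81.
Big-endian stores the most-significant byte at the lowest address.
The bytes are already most-significant first: 0xAC81.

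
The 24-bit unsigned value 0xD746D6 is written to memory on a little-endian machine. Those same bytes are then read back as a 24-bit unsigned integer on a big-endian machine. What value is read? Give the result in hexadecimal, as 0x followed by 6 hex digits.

0xD646D7

Stored little-endian, the bytes at ascending addresses are D6 46 D7.
Read back as big-endian, the last byte is least significant, giving 0xD646D7.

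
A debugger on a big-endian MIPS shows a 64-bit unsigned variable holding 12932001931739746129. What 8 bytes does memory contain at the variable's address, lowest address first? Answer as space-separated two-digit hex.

B3 77 B3 3D 80 03 4F 51

12932001931739746129 in hexadecimal, padded to 64 bits, is 0xB377B33D80034F51.
Split into bytes (most-significant first): B3 77 B3 3D 80 03 4F 51.
Big-endian stores the most-significant byte at the lowest address.
So the memory order matches the most-significant-first order: B3 77 B3 3D 80 03 4F 51.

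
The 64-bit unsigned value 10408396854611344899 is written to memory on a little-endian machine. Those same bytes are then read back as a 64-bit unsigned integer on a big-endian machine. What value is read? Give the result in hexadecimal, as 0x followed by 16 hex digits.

0x03FE6610CB0D7290

10408396854611344899 in 64-bit hexadecimal is 0x90720DCB1066FE03.
Stored little-endian, the bytes at ascending addresses are 03 FE 66 10 CB 0D 72 90.
Read back as big-endian, the last byte is least significant, giving 0x03FE6610CB0D7290.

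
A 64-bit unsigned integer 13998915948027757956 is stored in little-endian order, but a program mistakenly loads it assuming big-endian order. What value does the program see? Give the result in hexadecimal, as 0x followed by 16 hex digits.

13998915948027757956 in 64-bit hexadecimal is 0xC24623E2A2BEC584.
Stored little-endian, the bytes at ascending addresses are 84 C5 BE A2 E2 23 46 C2.
Read back as big-endian, the last byte is least significant, giving 0x84C5BEA2E22346C2.

0x84C5BEA2E22346C2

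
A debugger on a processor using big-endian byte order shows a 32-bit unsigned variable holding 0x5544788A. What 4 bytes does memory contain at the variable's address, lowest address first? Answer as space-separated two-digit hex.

55 44 78 8A

Split into bytes (most-significant first): 55 44 78 8A.
In big-endian order the high byte comes first in memory.
So the memory order matches the most-significant-first order: 55 44 78 8A.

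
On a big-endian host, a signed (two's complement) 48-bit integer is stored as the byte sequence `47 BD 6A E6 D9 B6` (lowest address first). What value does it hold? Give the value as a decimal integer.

Big-endian stores the most-significant byte at the lowest address.
The bytes are already most-significant first: 0x47BD6AE6D9B6.
0x47BD6AE6D9B6 = 78878867904950.

78878867904950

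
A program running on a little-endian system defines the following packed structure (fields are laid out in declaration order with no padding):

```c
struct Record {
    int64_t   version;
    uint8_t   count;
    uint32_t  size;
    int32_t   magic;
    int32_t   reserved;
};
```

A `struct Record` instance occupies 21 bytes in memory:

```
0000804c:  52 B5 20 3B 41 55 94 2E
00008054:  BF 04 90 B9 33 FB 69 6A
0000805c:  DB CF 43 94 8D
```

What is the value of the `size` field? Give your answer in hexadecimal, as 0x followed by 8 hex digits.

0x33B99004

`size` follows `version` (8 B), `count` (1 B), so it starts at offset 8 + 1 = 9 and occupies 4 bytes.
Bytes at offsets 9..12: 04 90 B9 33.
Little-endian stores the least-significant byte at the lowest address.
Reassemble most-significant byte first: 33 B9 90 04 → 0x33B99004.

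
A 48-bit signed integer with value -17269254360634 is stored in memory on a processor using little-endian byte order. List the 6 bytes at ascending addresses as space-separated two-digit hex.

Two's complement of -17269254360634 in 48 bits: 17269254360634 = 0x0FB4CFC58E3A; invert → 0xF04B303A71C5; add 1 → 0xF04B303A71C6.
Split into bytes (most-significant first): F0 4B 30 3A 71 C6.
In little-endian order the low byte comes first in memory.
So at ascending addresses the bytes are C6 71 3A 30 4B F0.

C6 71 3A 30 4B F0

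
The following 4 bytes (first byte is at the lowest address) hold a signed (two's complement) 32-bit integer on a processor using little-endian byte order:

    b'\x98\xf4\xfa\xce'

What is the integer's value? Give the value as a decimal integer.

Little-endian stores the least-significant byte at the lowest address.
Reassemble most-significant byte first: CE FA F4 98 → 0xCEFAF498.
Top bit is set, so as a signed 32-bit value this is 0xCEFAF498 − 2^32 = -822414184.

-822414184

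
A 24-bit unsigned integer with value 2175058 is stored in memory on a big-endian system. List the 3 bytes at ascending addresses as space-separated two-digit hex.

21 30 52

2175058 in hexadecimal, padded to 24 bits, is 0x213052.
Split into bytes (most-significant first): 21 30 52.
In big-endian order the high byte comes first in memory.
So the memory order matches the most-significant-first order: 21 30 52.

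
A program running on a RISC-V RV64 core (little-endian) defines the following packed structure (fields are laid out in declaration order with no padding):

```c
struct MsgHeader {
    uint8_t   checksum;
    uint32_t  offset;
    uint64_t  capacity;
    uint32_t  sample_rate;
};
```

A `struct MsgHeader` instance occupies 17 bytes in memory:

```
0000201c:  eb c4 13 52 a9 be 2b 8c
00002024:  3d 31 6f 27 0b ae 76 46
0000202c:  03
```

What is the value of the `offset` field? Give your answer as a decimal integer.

`offset` follows `checksum` (1 byte), so it starts at byte offset 1 and occupies 4 bytes.
Bytes at offsets 1..4: C4 13 52 A9.
Little-endian stores the least-significant byte at the lowest address.
Reassemble most-significant byte first: A9 52 13 C4 → 0xA95213C4.
0xA95213C4 = 2840728516.

2840728516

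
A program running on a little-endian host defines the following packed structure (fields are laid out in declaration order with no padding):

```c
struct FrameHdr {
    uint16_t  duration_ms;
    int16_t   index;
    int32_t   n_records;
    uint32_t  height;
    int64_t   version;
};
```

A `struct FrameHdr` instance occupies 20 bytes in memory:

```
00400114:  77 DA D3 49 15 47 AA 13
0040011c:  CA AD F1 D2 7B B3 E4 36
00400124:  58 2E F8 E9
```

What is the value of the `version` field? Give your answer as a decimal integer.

`version` follows `duration_ms` (2 B), `index` (2 B), `n_records` (4 B), `height` (4 B), so it starts at offset 2 + 2 + 4 + 4 = 12 and occupies 8 bytes.
Bytes at offsets 12..19: 7B B3 E4 36 58 2E F8 E9.
Little-endian: lowest address holds the least-significant byte.
Reassemble most-significant byte first: E9 F8 2E 58 36 E4 B3 7B → 0xE9F82E5836E4B37B.
Top bit is set, so as a signed 64-bit value this is 0xE9F82E5836E4B37B − 2^64 = -1587467912235142277.

-1587467912235142277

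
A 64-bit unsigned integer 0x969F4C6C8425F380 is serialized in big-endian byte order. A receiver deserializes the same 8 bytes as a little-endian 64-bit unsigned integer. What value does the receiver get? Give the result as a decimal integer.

9291811706878336918

Stored big-endian, the bytes at ascending addresses are 96 9F 4C 6C 84 25 F3 80.
Read back as little-endian, the first byte is least significant, giving 0x80F325846C4C9F96.
0x80F325846C4C9F96 = 9291811706878336918.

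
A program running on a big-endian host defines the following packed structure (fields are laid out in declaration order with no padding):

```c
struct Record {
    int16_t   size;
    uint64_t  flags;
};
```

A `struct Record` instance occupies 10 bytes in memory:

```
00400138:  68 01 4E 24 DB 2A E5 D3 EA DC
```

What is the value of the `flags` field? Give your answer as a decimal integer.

5630866411410942684

`flags` follows `size` (2 bytes), so it starts at byte offset 2 and occupies 8 bytes.
Bytes at offsets 2..9: 4E 24 DB 2A E5 D3 EA DC.
Big-endian stores the most-significant byte at the lowest address.
The bytes are already most-significant first: 0x4E24DB2AE5D3EADC.
0x4E24DB2AE5D3EADC = 5630866411410942684.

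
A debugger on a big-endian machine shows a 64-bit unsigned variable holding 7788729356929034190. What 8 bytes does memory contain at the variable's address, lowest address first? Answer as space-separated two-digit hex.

6C 17 20 15 6B 69 67 CE

7788729356929034190 in hexadecimal, padded to 64 bits, is 0x6C1720156B6967CE.
Split into bytes (most-significant first): 6C 17 20 15 6B 69 67 CE.
In big-endian order the high byte comes first in memory.
So the memory order matches the most-significant-first order: 6C 17 20 15 6B 69 67 CE.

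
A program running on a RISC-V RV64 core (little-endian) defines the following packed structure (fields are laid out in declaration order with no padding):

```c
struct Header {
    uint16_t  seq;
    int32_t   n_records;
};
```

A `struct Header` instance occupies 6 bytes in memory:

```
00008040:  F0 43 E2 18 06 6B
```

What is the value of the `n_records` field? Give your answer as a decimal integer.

`n_records` follows `seq` (2 bytes), so it starts at byte offset 2 and occupies 4 bytes.
Bytes at offsets 2..5: E2 18 06 6B.
Little-endian: lowest address holds the least-significant byte.
Reassemble most-significant byte first: 6B 06 18 E2 → 0x6B0618E2.
0x6B0618E2 = 1795561698.

1795561698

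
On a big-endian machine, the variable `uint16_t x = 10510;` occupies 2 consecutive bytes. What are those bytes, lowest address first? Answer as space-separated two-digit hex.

10510 in hexadecimal, padded to 16 bits, is 0x290E.
Split into bytes (most-significant first): 29 0E.
Big-endian stores the most-significant byte at the lowest address.
So the memory order matches the most-significant-first order: 29 0E.

29 0E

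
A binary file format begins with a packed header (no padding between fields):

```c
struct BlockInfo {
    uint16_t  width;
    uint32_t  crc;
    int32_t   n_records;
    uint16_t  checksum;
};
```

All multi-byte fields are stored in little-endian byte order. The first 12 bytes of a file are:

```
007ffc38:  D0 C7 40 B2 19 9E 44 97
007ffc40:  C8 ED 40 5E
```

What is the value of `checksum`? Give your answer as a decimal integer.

`checksum` follows `width` (2 B), `crc` (4 B), `n_records` (4 B), so it starts at offset 2 + 4 + 4 = 10 and occupies 2 bytes.
Bytes at offsets 10..11: 40 5E.
Little-endian: lowest address holds the least-significant byte.
Reassemble most-significant byte first: 5E 40 → 0x5E40.
0x5E40 = 24128.

24128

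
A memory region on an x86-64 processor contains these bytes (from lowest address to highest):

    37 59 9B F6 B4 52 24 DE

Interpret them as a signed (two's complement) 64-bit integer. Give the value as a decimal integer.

In little-endian order the low byte comes first in memory.
Reassemble most-significant byte first: DE 24 52 B4 F6 9B 59 37 → 0xDE2452B4F69B5937.
Top bit is set, so as a signed 64-bit value this is 0xDE2452B4F69B5937 − 2^64 = -2439734160942999241.

-2439734160942999241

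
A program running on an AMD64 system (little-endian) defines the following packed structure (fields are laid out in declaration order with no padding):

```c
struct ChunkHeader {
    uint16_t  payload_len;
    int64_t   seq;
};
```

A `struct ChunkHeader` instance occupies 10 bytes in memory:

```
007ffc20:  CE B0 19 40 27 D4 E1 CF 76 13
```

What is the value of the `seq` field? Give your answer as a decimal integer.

`seq` follows `payload_len` (2 bytes), so it starts at byte offset 2 and occupies 8 bytes.
Bytes at offsets 2..9: 19 40 27 D4 E1 CF 76 13.
In little-endian order the low byte comes first in memory.
Reassemble most-significant byte first: 13 76 CF E1 D4 27 40 19 → 0x1376CFE1D4274019.
0x1376CFE1D4274019 = 1402536902806421529.

1402536902806421529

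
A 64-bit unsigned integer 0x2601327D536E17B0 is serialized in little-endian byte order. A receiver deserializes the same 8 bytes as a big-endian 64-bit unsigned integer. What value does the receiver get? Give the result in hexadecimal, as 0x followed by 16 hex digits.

Stored little-endian, the bytes at ascending addresses are B0 17 6E 53 7D 32 01 26.
Read back as big-endian, the last byte is least significant, giving 0xB0176E537D320126.

0xB0176E537D320126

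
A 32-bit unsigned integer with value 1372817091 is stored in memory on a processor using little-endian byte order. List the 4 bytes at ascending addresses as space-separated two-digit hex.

1372817091 in hexadecimal, padded to 32 bits, is 0x51D386C3.
Split into bytes (most-significant first): 51 D3 86 C3.
Little-endian: lowest address holds the least-significant byte.
So at ascending addresses the bytes are C3 86 D3 51.

C3 86 D3 51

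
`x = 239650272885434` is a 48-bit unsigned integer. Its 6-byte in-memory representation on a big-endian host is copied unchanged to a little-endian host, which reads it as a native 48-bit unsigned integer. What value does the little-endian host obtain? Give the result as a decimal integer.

239650272885434 in 48-bit hexadecimal is 0xD9F5ED62BABA.
Stored big-endian, the bytes at ascending addresses are D9 F5 ED 62 BA BA.
Read back as little-endian, the first byte is least significant, giving 0xBABA62EDF5D9.
0xBABA62EDF5D9 = 205309686445529.

205309686445529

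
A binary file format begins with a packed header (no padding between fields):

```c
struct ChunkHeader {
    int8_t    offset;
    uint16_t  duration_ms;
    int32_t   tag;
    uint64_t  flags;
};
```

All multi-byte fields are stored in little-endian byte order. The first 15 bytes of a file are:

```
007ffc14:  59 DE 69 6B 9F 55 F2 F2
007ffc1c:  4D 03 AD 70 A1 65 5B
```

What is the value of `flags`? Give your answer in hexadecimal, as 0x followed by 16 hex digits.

`flags` follows `offset` (1 B), `duration_ms` (2 B), `tag` (4 B), so it starts at offset 1 + 2 + 4 = 7 and occupies 8 bytes.
Bytes at offsets 7..14: F2 4D 03 AD 70 A1 65 5B.
Little-endian: lowest address holds the least-significant byte.
Reassemble most-significant byte first: 5B 65 A1 70 AD 03 4D F2 → 0x5B65A170AD034DF2.

0x5B65A170AD034DF2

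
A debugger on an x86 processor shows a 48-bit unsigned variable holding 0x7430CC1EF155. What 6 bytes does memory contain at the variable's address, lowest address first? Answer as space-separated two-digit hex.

Split into bytes (most-significant first): 74 30 CC 1E F1 55.
Little-endian stores the least-significant byte at the lowest address.
So at ascending addresses the bytes are 55 F1 1E CC 30 74.

55 F1 1E CC 30 74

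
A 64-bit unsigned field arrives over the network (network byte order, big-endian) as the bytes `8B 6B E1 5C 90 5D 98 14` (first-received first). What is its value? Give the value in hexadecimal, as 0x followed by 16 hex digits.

Big-endian stores the most-significant byte at the lowest address.
The bytes are already most-significant first: 0x8B6BE15C905D9814.

0x8B6BE15C905D9814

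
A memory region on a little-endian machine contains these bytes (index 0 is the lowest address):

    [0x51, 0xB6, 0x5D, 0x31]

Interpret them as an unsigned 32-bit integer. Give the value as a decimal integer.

Little-endian stores the least-significant byte at the lowest address.
Reassemble most-significant byte first: 31 5D B6 51 → 0x315DB651.
0x315DB651 = 828225105.

828225105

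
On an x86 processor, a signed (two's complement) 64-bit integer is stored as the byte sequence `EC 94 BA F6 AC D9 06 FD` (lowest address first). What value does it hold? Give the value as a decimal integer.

-214244595356494612

In little-endian order the low byte comes first in memory.
Reassemble most-significant byte first: FD 06 D9 AC F6 BA 94 EC → 0xFD06D9ACF6BA94EC.
Top bit is set, so as a signed 64-bit value this is 0xFD06D9ACF6BA94EC − 2^64 = -214244595356494612.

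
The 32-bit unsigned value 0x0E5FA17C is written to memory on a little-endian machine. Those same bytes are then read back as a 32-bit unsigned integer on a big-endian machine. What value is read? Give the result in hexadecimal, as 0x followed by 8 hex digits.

Stored little-endian, the bytes at ascending addresses are 7C A1 5F 0E.
Read back as big-endian, the last byte is least significant, giving 0x7CA15F0E.

0x7CA15F0E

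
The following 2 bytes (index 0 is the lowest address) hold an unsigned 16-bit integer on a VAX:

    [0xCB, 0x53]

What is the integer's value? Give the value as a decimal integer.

In little-endian order the low byte comes first in memory.
Reassemble most-significant byte first: 53 CB → 0x53CB.
0x53CB = 21451.

21451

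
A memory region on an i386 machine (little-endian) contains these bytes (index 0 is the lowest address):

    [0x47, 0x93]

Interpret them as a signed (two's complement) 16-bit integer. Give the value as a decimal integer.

Little-endian: lowest address holds the least-significant byte.
Reassemble most-significant byte first: 93 47 → 0x9347.
Top bit is set, so as a signed 16-bit value this is 0x9347 − 2^16 = -27833.

-27833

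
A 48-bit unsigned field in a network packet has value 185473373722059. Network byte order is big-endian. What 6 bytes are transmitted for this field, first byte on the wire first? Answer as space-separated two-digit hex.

A8 AF E2 8E 55 CB

185473373722059 in hexadecimal, padded to 48 bits, is 0xA8AFE28E55CB.
Split into bytes (most-significant first): A8 AF E2 8E 55 CB.
In big-endian order the high byte comes first in memory.
So the memory order matches the most-significant-first order: A8 AF E2 8E 55 CB.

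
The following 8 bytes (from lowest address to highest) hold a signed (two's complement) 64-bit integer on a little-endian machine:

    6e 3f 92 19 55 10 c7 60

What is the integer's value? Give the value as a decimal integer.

6973560505693781870

Little-endian: lowest address holds the least-significant byte.
Reassemble most-significant byte first: 60 C7 10 55 19 92 3F 6E → 0x60C7105519923F6E.
0x60C7105519923F6E = 6973560505693781870.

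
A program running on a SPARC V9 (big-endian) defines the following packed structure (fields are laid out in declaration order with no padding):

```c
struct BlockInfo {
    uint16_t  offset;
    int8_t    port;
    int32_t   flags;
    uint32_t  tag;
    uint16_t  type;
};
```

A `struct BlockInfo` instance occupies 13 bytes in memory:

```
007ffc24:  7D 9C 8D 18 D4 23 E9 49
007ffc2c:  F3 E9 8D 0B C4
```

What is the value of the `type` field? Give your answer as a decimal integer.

`type` follows `offset` (2 B), `port` (1 B), `flags` (4 B), `tag` (4 B), so it starts at offset 2 + 1 + 4 + 4 = 11 and occupies 2 bytes.
Bytes at offsets 11..12: 0B C4.
Big-endian stores the most-significant byte at the lowest address.
The bytes are already most-significant first: 0x0BC4.
0x0BC4 = 3012.

3012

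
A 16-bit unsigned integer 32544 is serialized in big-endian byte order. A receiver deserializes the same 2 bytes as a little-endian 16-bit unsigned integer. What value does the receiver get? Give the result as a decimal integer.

8319

32544 in 16-bit hexadecimal is 0x7F20.
Stored big-endian, the bytes at ascending addresses are 7F 20.
Read back as little-endian, the first byte is least significant, giving 0x207F.
0x207F = 8319.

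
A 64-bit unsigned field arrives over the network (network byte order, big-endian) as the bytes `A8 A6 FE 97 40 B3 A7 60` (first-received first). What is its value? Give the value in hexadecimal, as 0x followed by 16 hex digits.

0xA8A6FE9740B3A760

Big-endian: lowest address holds the most-significant byte.
The bytes are already most-significant first: 0xA8A6FE9740B3A760.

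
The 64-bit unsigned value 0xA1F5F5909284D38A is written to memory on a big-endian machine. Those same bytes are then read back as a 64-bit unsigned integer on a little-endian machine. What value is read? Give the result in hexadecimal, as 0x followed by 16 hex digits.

Stored big-endian, the bytes at ascending addresses are A1 F5 F5 90 92 84 D3 8A.
Read back as little-endian, the first byte is least significant, giving 0x8AD3849290F5F5A1.

0x8AD3849290F5F5A1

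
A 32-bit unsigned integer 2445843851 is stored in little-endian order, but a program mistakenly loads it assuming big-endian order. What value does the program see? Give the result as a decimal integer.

2445843851 in 32-bit hexadecimal is 0x91C89D8B.
Stored little-endian, the bytes at ascending addresses are 8B 9D C8 91.
Read back as big-endian, the last byte is least significant, giving 0x8B9DC891.
0x8B9DC891 = 2342373521.

2342373521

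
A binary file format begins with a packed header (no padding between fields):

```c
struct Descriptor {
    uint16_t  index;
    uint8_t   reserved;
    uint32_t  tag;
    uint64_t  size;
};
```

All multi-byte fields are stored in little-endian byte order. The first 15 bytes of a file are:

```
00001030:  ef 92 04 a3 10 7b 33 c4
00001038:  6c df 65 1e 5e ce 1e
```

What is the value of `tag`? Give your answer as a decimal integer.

863703203

`tag` follows `index` (2 B), `reserved` (1 B), so it starts at offset 2 + 1 = 3 and occupies 4 bytes.
Bytes at offsets 3..6: A3 10 7B 33.
Little-endian stores the least-significant byte at the lowest address.
Reassemble most-significant byte first: 33 7B 10 A3 → 0x337B10A3.
0x337B10A3 = 863703203.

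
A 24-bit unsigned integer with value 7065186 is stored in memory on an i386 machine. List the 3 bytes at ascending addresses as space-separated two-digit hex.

62 CE 6B

7065186 in hexadecimal, padded to 24 bits, is 0x6BCE62.
Split into bytes (most-significant first): 6B CE 62.
Little-endian stores the least-significant byte at the lowest address.
So at ascending addresses the bytes are 62 CE 6B.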